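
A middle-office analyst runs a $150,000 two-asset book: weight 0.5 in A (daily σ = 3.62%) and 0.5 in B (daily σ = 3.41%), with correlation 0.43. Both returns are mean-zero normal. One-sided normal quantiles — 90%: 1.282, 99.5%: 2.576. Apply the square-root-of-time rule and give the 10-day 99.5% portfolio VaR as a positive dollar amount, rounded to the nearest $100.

σ_p = √(0.5²·3.62² + 0.5²·3.41² + 2·0.43·0.5·0.5·3.62·3.41) = 2.973%.
σ_{10d} = 2.973% × √10 = 9.401%.
VaR = 2.576 × 9.401% = 24.217%; on $150,000 that is $36,326.

$36,300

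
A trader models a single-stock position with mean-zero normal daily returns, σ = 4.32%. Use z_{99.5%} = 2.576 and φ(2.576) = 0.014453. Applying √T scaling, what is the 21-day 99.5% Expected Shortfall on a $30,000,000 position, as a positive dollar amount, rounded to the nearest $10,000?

$17,170,000

σ_{21d} = 4.32% × √21 = 19.797%.
ES multiplier = φ(z)/(1−α) = 0.014453/0.005 = 2.891.
ES = 19.797% × 2.891 = 57.233%; on $30,000,000: $17,169,900.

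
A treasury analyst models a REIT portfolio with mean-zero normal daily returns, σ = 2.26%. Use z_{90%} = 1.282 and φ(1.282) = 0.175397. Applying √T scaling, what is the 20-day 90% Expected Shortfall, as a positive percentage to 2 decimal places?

σ_{20d} = 2.26% × √20 = 10.107%.
ES multiplier = φ(z)/(1−α) = 0.175397/0.1 = 1.754.
ES = 10.107% × 1.754 = 17.728%.

17.73%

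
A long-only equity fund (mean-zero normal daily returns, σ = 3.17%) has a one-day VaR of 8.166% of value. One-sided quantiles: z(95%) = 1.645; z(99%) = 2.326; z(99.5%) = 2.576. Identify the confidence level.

99.5%

Implied z = VaR/σ = 8.166 / 3.17 = 2.576.
This matches z(99.5%) = 2.576.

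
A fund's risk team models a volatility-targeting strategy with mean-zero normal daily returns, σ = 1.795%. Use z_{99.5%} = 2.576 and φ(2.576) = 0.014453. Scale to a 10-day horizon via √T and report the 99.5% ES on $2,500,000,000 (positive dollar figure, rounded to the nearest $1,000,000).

$410,000,000

σ_{10d} = 1.795% × √10 = 5.676%.
ES multiplier = φ(z)/(1−α) = 0.014453/0.005 = 2.891.
ES = 5.676% × 2.891 = 16.409%; on $2,500,000,000: $410,225,000.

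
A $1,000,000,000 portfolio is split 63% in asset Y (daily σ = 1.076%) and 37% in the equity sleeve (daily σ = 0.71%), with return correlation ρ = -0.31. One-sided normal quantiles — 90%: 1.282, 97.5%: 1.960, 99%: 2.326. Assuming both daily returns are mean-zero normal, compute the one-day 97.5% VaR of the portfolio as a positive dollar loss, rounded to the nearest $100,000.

σ_p² = 0.63²·1.076² + 0.37²·0.71² + 2·-0.31·0.63·0.37·1.076·0.71 = 0.4181 (%²).
σ_p = √0.4181 = 0.647%.
VaR = 1.960 × 0.647% = 1.268%; on $1,000,000,000 that is $12,680,000.

$12,700,000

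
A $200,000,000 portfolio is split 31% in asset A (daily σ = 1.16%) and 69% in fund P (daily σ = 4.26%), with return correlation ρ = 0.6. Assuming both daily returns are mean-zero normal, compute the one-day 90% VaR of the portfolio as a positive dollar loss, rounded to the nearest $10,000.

$8,120,000

σ_p² = 0.31²·1.16² + 0.69²·4.26² + 2·0.6·0.31·0.69·1.16·4.26 = 10.0378 (%²).
σ_p = √10.0378 = 3.168%.
At 90%, z = 1.282.
VaR = 1.282 × 3.168% = 4.061%; on $200,000,000 that is $8,122,000.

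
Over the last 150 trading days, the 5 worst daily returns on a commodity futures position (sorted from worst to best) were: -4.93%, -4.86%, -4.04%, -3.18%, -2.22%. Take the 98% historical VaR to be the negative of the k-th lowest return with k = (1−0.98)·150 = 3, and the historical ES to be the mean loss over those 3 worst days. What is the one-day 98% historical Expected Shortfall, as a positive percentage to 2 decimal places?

4.61%

The 3 worst returns sum to -13.83%.
ES = −(-13.83%) / 3 = 4.61%.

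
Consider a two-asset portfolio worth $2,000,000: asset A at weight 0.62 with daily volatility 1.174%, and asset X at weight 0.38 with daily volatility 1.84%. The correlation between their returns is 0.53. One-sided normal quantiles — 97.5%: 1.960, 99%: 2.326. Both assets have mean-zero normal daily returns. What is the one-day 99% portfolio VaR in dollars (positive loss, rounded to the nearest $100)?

$58,100

σ_p² = 0.62²·1.174² + 0.38²·1.84² + 2·0.53·0.62·0.38·1.174·1.84 = 1.5582 (%²).
σ_p = √1.5582 = 1.248%.
VaR = 2.326 × 1.248% = 2.903%; on $2,000,000 that is $58,060.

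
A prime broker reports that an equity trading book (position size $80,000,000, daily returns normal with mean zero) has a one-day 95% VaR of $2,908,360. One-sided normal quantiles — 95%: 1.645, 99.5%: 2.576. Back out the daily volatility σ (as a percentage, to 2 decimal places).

VaR as a fraction: $2,908,360 / $80,000,000 = 3.635%.
σ = VaR / z = 3.635% / 1.645 = 2.210%.

2.21%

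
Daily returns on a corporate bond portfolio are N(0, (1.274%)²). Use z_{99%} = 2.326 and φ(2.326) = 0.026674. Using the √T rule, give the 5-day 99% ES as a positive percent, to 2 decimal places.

7.60%

σ_{5d} = 1.274% × √5 = 2.849%.
ES multiplier = φ(z)/(1−α) = 0.026674/0.01 = 2.667.
ES = 2.849% × 2.667 = 7.598%.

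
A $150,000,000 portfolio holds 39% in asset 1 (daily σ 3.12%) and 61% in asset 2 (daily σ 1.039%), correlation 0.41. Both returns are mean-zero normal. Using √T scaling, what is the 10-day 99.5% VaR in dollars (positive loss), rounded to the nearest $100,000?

σ_p = √(0.39²·3.12² + 0.61²·1.039² + 2·0.41·0.39·0.61·3.12·1.039) = 1.586%.
σ_{10d} = 1.586% × √10 = 5.015%.
z(99.5%) = 2.576.
VaR = 2.576 × 5.015% = 12.919%; on $150,000,000 that is $19,378,500.

$19,400,000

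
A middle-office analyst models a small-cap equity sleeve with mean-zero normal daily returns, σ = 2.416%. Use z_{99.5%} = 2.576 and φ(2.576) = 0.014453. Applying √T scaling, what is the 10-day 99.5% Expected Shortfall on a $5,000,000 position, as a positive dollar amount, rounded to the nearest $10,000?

σ_{10d} = 2.416% × √10 = 7.640%.
ES multiplier = φ(z)/(1−α) = 0.014453/0.005 = 2.891.
ES = 7.640% × 2.891 = 22.087%; on $5,000,000: $1,104,350.

$1,100,000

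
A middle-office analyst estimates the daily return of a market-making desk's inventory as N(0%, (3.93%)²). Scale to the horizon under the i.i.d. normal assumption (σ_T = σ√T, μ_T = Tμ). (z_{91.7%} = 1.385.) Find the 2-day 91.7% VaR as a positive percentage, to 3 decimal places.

7.698%

σ_{2d} = 3.93% × √2 = 5.558%.
VaR = 1.385 × 5.558% = 7.698%.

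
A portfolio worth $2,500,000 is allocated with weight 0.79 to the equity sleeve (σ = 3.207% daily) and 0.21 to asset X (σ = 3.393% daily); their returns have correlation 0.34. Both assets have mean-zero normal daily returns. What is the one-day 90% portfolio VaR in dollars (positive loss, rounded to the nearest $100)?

σ_p² = 0.79²·3.207² + 0.21²·3.393² + 2·0.34·0.79·0.21·3.207·3.393 = 8.1540 (%²).
σ_p = √8.1540 = 2.856%.
At 90%, z = 1.282.
VaR = 1.282 × 2.856% = 3.661%; on $2,500,000 that is $91,525.

$91,500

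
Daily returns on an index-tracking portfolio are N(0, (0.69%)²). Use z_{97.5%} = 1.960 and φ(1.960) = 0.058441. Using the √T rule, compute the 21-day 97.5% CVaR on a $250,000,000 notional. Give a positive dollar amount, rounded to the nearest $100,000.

σ_{21d} = 0.69% × √21 = 3.162%.
ES multiplier = φ(z)/(1−α) = 0.058441/0.025 = 2.338.
ES = 3.162% × 2.338 = 7.393%; on $250,000,000: $18,482,500.

$18,500,000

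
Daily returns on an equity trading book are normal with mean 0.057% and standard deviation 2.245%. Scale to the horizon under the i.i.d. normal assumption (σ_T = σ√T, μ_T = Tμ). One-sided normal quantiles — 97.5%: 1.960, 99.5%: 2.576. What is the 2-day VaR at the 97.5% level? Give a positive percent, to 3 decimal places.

6.109%

σ_{2d} = 2.245% × √2 = 3.175%; μ_{2d} = 2 × 0.057% = 0.114%.
VaR = −(0.114%) + 1.960 × 3.175% = 6.109%.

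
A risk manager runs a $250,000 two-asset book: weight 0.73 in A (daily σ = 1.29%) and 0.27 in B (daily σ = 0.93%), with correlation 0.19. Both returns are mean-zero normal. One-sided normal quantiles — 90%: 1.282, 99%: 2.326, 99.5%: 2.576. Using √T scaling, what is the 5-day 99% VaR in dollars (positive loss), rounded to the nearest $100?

σ_p = √(0.73²·1.29² + 0.27²·0.93² + 2·0.19·0.73·0.27·1.29·0.93) = 1.020%.
σ_{5d} = 1.020% × √5 = 2.281%.
VaR = 2.326 × 2.281% = 5.306%; on $250,000 that is $13,265.

$13,300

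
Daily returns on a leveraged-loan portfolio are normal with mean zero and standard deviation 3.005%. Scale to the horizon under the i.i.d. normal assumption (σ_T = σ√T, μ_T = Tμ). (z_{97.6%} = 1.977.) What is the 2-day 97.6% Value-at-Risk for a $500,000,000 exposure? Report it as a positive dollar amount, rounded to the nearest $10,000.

$42,010,000

σ_{2d} = 3.005% × √2 = 4.250%.
VaR = 1.977 × 4.250% = 8.402%.
On $500,000,000: 0.08402 × $500,000,000 = $42,010,000.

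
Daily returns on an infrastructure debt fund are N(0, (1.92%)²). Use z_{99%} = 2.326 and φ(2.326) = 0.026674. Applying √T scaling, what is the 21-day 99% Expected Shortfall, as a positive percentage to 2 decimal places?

σ_{21d} = 1.92% × √21 = 8.799%.
ES multiplier = φ(z)/(1−α) = 0.026674/0.01 = 2.667.
ES = 8.799% × 2.667 = 23.467%.

23.47%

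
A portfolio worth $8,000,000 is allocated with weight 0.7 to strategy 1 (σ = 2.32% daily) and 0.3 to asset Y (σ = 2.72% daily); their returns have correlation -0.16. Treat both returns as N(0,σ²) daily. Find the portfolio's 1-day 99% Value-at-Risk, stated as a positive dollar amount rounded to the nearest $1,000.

σ_p² = 0.7²·2.32² + 0.3²·2.72² + 2·-0.16·0.7·0.3·2.32·2.72 = 2.8792 (%²).
σ_p = √2.8792 = 1.697%.
At 99%, z = 2.326.
VaR = 2.326 × 1.697% = 3.947%; on $8,000,000 that is $315,760.

$316,000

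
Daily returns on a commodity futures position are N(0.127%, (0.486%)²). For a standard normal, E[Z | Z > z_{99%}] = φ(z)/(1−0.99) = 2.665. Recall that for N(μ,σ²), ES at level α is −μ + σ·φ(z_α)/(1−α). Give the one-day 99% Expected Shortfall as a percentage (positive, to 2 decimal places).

ES = −(0.127%) + 0.486% × 2.665 = 1.168%.

1.17%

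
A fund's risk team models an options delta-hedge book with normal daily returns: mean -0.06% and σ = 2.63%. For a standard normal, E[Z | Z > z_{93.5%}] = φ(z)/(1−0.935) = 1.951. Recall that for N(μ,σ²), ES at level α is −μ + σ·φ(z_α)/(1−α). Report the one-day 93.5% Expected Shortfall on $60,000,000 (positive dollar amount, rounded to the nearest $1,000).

$3,115,000

ES = −(-0.06%) + 2.63% × 1.951 = 5.191%.
On $60,000,000: 0.05191 × $60,000,000 = $3,114,600.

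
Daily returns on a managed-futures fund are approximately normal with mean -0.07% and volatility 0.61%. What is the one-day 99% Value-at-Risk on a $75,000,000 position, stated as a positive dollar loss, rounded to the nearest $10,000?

$1,120,000

At 99% one-sided, z = 2.326.
VaR = −μ + z·σ = −(-0.07%) + 2.326 × 0.61% = 1.489%.
On $75,000,000: 0.01489 × $75,000,000 = $1,116,750.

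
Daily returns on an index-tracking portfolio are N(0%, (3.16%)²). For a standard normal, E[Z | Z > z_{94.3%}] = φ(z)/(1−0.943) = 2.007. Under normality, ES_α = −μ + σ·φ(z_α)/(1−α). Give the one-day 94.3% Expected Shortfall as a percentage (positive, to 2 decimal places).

6.34%

ES = 3.16% × 2.007 = 6.342%.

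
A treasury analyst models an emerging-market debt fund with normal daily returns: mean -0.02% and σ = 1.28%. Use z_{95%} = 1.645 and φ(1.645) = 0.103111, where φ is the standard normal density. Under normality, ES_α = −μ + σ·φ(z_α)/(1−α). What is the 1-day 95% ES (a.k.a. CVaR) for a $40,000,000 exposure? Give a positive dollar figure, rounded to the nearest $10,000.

$1,060,000

Tail multiplier: φ(z)/(1−α) = 0.103111 / 0.05 = 2.062.
ES = −(-0.02%) + 1.28% × 2.062 = 2.659%.
On $40,000,000: 0.02659 × $40,000,000 = $1,063,600.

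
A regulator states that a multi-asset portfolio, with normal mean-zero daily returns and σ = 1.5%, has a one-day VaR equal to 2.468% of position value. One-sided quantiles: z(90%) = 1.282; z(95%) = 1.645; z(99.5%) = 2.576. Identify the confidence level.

Implied z = VaR/σ = 2.468 / 1.5 = 1.645.
This matches z(95%) = 1.645.

95%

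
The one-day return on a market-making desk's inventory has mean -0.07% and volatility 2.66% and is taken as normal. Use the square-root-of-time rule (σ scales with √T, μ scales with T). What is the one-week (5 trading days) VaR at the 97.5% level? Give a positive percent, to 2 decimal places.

At 97.5%, z = 1.960.
σ_{5d} = 2.66% × √5 = 5.948%; μ_{5d} = 5 × -0.07% = -0.350%.
VaR = −(-0.350%) + 1.960 × 5.948% = 12.008%.

12.01%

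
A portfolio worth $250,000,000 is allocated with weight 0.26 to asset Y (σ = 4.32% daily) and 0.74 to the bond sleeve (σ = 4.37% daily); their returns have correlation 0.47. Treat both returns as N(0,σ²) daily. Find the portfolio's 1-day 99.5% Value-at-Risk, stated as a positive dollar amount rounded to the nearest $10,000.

$25,050,000

σ_p² = 0.26²·4.32² + 0.74²·4.37² + 2·0.47·0.26·0.74·4.32·4.37 = 15.1333 (%²).
σ_p = √15.1333 = 3.890%.
At 99.5%, z = 2.576.
VaR = 2.576 × 3.890% = 10.021%; on $250,000,000 that is $25,052,500.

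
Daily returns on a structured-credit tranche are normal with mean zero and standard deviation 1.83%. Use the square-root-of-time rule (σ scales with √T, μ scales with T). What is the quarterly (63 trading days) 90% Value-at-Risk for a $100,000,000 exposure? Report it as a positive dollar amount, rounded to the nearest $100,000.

At 90%, z = 1.282.
σ_{63d} = 1.83% × √63 = 14.525%.
VaR = 1.282 × 14.525% = 18.621%.
On $100,000,000: 0.18621 × $100,000,000 = $18,621,000.

$18,600,000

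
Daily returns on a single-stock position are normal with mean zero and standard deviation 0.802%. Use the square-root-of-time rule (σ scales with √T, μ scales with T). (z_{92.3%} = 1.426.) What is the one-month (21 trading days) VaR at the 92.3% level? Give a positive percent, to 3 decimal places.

σ_{21d} = 0.802% × √21 = 3.675%.
VaR = 1.426 × 3.675% = 5.241%.

5.241%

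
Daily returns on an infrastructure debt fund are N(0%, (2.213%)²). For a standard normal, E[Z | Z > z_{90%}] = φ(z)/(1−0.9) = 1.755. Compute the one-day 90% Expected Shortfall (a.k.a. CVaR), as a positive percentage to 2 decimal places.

3.88%

ES = 2.213% × 1.755 = 3.884%.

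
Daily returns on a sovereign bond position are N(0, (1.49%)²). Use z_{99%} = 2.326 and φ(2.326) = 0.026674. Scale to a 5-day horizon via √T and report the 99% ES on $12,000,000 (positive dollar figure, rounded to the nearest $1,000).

σ_{5d} = 1.49% × √5 = 3.332%.
ES multiplier = φ(z)/(1−α) = 0.026674/0.01 = 2.667.
ES = 3.332% × 2.667 = 8.886%; on $12,000,000: $1,066,320.

$1,066,000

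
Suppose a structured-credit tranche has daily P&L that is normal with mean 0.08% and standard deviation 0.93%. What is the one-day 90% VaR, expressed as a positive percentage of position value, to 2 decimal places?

1.11%

At 90% one-sided, z = 1.282.
VaR = −μ + z·σ = −(0.08%) + 1.282 × 0.93% = 1.112%.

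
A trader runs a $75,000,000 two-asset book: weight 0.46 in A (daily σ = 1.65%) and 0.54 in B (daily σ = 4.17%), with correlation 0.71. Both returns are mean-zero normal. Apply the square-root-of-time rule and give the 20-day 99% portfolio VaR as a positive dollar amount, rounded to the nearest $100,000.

$22,200,000

σ_p = √(0.46²·1.65² + 0.54²·4.17² + 2·0.71·0.46·0.54·1.65·4.17) = 2.841%.
σ_{20d} = 2.841% × √20 = 12.705%.
z(99%) = 2.326.
VaR = 2.326 × 12.705% = 29.552%; on $75,000,000 that is $22,164,000.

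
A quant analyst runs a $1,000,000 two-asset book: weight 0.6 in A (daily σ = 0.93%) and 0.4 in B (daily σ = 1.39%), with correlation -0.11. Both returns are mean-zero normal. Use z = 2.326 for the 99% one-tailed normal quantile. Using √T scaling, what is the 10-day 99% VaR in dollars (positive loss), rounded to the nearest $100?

σ_p = √(0.6²·0.93² + 0.4²·1.39² + 2·-0.11·0.6·0.4·0.93·1.39) = 0.743%.
σ_{10d} = 0.743% × √10 = 2.350%.
VaR = 2.326 × 2.350% = 5.466%; on $1,000,000 that is $54,660.

$54,700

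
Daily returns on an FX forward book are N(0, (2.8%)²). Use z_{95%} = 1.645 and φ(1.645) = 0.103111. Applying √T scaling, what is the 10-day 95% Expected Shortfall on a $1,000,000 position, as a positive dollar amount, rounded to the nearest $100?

σ_{10d} = 2.8% × √10 = 8.854%.
ES multiplier = φ(z)/(1−α) = 0.103111/0.05 = 2.062.
ES = 8.854% × 2.062 = 18.257%; on $1,000,000: $182,570.

$182,600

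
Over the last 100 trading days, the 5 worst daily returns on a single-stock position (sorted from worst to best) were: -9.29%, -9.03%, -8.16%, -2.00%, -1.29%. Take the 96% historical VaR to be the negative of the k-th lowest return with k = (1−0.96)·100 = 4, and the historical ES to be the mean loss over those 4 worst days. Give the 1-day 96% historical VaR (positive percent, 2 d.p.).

2.00%

k = 4; the 4th lowest return is -2.00%, so VaR = 2.00%.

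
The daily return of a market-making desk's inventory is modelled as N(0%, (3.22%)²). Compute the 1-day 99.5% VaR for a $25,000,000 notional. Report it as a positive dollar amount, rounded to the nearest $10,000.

At 99.5% one-sided, z = 2.576.
VaR = z·σ = 2.576 × 3.22% = 8.295%.
On $25,000,000: 0.08295 × $25,000,000 = $2,073,750.

$2,070,000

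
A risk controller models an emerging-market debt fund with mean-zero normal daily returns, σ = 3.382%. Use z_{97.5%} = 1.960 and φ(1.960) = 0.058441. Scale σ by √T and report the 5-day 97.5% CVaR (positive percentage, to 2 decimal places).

17.68%

σ_{5d} = 3.382% × √5 = 7.562%.
ES multiplier = φ(z)/(1−α) = 0.058441/0.025 = 2.338.
ES = 7.562% × 2.338 = 17.680%.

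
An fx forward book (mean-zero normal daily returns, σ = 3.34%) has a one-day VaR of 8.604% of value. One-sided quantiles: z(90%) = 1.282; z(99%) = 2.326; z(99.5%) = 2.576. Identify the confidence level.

99.5%

Implied z = VaR/σ = 8.604 / 3.34 = 2.576.
This matches z(99.5%) = 2.576.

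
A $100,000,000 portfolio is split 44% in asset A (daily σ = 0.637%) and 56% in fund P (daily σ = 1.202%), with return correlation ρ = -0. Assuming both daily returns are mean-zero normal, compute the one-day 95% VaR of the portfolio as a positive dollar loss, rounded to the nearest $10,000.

$1,200,000

σ_p² = 0.44²·0.637² + 0.56²·1.202² + 2·-0·0.44·0.56·0.637·1.202 = 0.5316 (%²).
σ_p = √0.5316 = 0.729%.
At 95%, z = 1.645.
VaR = 1.645 × 0.729% = 1.199%; on $100,000,000 that is $1,199,000.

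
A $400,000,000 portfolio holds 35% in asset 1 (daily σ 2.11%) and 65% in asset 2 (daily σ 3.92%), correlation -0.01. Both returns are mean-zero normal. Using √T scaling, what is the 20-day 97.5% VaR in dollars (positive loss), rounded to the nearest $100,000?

$92,800,000

σ_p = √(0.35²·2.11² + 0.65²·3.92² + 2·-0.01·0.35·0.65·2.11·3.92) = 2.646%.
σ_{20d} = 2.646% × √20 = 11.833%.
z(97.5%) = 1.960.
VaR = 1.960 × 11.833% = 23.193%; on $400,000,000 that is $92,772,000.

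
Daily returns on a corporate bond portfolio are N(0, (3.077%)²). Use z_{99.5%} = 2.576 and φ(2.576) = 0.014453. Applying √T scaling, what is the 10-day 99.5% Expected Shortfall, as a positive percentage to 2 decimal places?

σ_{10d} = 3.077% × √10 = 9.730%.
ES multiplier = φ(z)/(1−α) = 0.014453/0.005 = 2.891.
ES = 9.730% × 2.891 = 28.129%.

28.13%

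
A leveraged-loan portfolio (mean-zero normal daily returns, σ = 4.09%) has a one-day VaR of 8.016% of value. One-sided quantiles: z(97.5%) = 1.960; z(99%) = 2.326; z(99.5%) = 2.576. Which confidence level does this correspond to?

Implied z = VaR/σ = 8.016 / 4.09 = 1.960.
This matches z(97.5%) = 1.960.

97.5%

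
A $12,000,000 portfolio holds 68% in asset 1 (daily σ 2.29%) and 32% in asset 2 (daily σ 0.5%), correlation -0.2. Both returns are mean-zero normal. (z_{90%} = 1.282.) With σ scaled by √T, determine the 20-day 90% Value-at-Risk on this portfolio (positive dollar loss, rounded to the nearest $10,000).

$1,050,000

σ_p = √(0.68²·2.29² + 0.32²·0.5² + 2·-0.2·0.68·0.32·2.29·0.5) = 1.533%.
σ_{20d} = 1.533% × √20 = 6.856%.
VaR = 1.282 × 6.856% = 8.789%; on $12,000,000 that is $1,054,680.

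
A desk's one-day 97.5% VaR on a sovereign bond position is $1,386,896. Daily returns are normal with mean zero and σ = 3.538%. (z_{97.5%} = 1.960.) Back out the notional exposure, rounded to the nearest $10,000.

$20,000,000

VaR as a fraction of value: z·σ = 1.960 × 3.538% = 6.93448%.
Position = $1,386,896 / 0.0693448 = $20,000,000.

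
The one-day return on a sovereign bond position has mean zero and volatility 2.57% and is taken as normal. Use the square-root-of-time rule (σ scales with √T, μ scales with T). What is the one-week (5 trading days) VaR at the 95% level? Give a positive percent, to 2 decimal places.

9.45%

At 95%, z = 1.645.
σ_{5d} = 2.57% × √5 = 5.747%.
VaR = 1.645 × 5.747% = 9.454%.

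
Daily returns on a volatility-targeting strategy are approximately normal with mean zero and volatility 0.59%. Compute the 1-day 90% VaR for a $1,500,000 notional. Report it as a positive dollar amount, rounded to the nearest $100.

$11,300

At 90% one-sided, z = 1.282.
VaR = z·σ = 1.282 × 0.59% = 0.756%.
On $1,500,000: 0.00756 × $1,500,000 = $11,340.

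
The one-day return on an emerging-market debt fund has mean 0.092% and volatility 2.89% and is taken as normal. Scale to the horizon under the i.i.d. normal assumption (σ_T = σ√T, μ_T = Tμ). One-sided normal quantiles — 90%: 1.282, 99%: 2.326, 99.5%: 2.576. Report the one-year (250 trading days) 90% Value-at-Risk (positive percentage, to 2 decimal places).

35.58%

σ_{250d} = 2.89% × √250 = 45.695%; μ_{250d} = 250 × 0.092% = 23.000%.
VaR = −(23.000%) + 1.282 × 45.695% = 35.581%.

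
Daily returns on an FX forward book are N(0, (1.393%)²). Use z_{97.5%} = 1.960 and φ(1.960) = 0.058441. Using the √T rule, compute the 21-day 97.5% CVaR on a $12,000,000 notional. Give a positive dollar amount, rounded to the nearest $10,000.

σ_{21d} = 1.393% × √21 = 6.384%.
ES multiplier = φ(z)/(1−α) = 0.058441/0.025 = 2.338.
ES = 6.384% × 2.338 = 14.926%; on $12,000,000: $1,791,120.

$1,790,000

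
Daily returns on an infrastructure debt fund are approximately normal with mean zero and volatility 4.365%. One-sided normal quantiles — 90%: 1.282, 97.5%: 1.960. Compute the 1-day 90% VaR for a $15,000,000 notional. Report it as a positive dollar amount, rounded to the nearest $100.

$839,400

VaR = z·σ = 1.282 × 4.365% = 5.596%.
On $15,000,000: 0.05596 × $15,000,000 = $839,400.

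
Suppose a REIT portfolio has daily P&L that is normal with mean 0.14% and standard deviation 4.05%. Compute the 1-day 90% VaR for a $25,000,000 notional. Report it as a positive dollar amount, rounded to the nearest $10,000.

$1,260,000

At 90% one-sided, z = 1.282.
VaR = −μ + z·σ = −(0.14%) + 1.282 × 4.05% = 5.052%.
On $25,000,000: 0.05052 × $25,000,000 = $1,263,000.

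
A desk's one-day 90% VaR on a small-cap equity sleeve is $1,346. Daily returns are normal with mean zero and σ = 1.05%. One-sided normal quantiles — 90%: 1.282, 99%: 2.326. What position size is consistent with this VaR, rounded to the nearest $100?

$100,000

VaR as a fraction of value: z·σ = 1.282 × 1.05% = 1.3461%.
Position = $1,346 / 0.013461 = $99,993.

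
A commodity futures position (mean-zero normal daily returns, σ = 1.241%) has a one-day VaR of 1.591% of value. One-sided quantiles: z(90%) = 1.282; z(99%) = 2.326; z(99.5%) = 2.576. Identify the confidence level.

Implied z = VaR/σ = 1.591 / 1.241 = 1.282.
This matches z(90%) = 1.282.

90%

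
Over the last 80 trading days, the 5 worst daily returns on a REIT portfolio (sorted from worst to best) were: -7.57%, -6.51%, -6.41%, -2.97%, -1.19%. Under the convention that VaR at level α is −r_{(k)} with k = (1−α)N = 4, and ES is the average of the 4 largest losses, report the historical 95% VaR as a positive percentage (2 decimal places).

2.97%

k = 4; the 4th lowest return is -2.97%, so VaR = 2.97%.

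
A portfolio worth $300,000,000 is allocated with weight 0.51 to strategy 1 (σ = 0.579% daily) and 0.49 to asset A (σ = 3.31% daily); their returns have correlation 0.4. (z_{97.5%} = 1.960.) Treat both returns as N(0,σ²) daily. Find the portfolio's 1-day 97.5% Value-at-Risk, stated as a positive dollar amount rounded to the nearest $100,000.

σ_p² = 0.51²·0.579² + 0.49²·3.31² + 2·0.4·0.51·0.49·0.579·3.31 = 3.1009 (%²).
σ_p = √3.1009 = 1.761%.
VaR = 1.960 × 1.761% = 3.452%; on $300,000,000 that is $10,356,000.

$10,400,000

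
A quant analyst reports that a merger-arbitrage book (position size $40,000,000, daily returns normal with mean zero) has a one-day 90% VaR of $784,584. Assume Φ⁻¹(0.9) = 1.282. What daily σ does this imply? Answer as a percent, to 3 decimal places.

1.530%

VaR as a fraction: $784,584 / $40,000,000 = 1.961%.
σ = VaR / z = 1.961% / 1.282 = 1.530%.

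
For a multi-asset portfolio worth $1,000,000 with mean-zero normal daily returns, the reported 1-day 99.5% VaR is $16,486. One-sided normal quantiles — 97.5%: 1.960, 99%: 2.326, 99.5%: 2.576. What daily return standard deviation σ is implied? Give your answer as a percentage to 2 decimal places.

VaR as a fraction: $16,486 / $1,000,000 = 1.649%.
σ = VaR / z = 1.649% / 2.576 = 0.640%.

0.64%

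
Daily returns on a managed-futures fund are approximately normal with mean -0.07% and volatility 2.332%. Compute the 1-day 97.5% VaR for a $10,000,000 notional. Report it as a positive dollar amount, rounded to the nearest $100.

$464,100

At 97.5% one-sided, z = 1.960.
VaR = −μ + z·σ = −(-0.07%) + 1.960 × 2.332% = 4.641%.
On $10,000,000: 0.04641 × $10,000,000 = $464,100.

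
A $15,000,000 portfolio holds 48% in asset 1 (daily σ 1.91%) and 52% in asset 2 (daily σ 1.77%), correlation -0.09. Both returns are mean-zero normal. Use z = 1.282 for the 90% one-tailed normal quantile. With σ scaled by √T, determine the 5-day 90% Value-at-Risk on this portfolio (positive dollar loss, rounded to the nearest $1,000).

σ_p = √(0.48²·1.91² + 0.52²·1.77² + 2·-0.09·0.48·0.52·1.91·1.77) = 1.239%.
σ_{5d} = 1.239% × √5 = 2.770%.
VaR = 1.282 × 2.770% = 3.551%; on $15,000,000 that is $532,650.

$533,000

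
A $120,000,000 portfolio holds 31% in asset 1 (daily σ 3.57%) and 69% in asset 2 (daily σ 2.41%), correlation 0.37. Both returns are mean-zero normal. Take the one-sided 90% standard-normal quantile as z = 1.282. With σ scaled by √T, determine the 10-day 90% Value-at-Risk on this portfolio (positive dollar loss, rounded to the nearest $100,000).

σ_p = √(0.31²·3.57² + 0.69²·2.41² + 2·0.37·0.31·0.69·3.57·2.41) = 2.313%.
σ_{10d} = 2.313% × √10 = 7.314%.
VaR = 1.282 × 7.314% = 9.377%; on $120,000,000 that is $11,252,400.

$11,300,000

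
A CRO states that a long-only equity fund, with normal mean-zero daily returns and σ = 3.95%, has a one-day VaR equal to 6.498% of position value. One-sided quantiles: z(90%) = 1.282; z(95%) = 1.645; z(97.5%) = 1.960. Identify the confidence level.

Implied z = VaR/σ = 6.498 / 3.95 = 1.645.
This matches z(95%) = 1.645.

95%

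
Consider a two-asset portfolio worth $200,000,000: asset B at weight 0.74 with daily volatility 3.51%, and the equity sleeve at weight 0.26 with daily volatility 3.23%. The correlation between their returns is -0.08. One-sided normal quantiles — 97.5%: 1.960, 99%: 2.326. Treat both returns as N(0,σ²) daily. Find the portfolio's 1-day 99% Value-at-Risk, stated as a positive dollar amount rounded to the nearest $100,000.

$12,400,000

σ_p² = 0.74²·3.51² + 0.26²·3.23² + 2·-0.08·0.74·0.26·3.51·3.23 = 7.1027 (%²).
σ_p = √7.1027 = 2.665%.
VaR = 2.326 × 2.665% = 6.199%; on $200,000,000 that is $12,398,000.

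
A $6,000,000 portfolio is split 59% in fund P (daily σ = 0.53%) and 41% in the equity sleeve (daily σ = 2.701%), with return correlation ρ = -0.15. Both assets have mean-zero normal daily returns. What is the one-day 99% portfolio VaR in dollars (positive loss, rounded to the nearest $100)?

$154,200

σ_p² = 0.59²·0.53² + 0.41²·2.701² + 2·-0.15·0.59·0.41·0.53·2.701 = 1.2203 (%²).
σ_p = √1.2203 = 1.105%.
At 99%, z = 2.326.
VaR = 2.326 × 1.105% = 2.570%; on $6,000,000 that is $154,200.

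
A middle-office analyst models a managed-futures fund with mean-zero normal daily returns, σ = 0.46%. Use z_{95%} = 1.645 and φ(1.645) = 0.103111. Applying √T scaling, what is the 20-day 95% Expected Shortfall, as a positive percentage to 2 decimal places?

σ_{20d} = 0.46% × √20 = 2.057%.
ES multiplier = φ(z)/(1−α) = 0.103111/0.05 = 2.062.
ES = 2.057% × 2.062 = 4.242%.

4.24%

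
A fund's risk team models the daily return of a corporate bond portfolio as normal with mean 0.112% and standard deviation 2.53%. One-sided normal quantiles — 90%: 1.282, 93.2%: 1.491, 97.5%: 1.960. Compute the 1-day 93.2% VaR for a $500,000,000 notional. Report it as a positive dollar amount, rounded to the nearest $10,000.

$18,300,000

VaR = −μ + z·σ = −(0.112%) + 1.491 × 2.53% = 3.660%.
On $500,000,000: 0.03660 × $500,000,000 = $18,300,000.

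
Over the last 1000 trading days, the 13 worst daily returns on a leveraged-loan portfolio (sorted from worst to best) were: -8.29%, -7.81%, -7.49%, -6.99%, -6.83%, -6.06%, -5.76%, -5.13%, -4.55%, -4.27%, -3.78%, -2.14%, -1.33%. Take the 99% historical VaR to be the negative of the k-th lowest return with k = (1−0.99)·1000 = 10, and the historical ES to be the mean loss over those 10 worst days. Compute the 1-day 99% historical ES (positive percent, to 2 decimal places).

6.32%

The 10 worst returns sum to -63.18%.
ES = −(-63.18%) / 10 = 6.318% ≈ 6.32%.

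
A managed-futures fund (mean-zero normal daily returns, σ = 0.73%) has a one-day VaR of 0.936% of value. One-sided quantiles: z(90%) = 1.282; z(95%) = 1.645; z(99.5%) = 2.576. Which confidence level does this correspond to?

Implied z = VaR/σ = 0.936 / 0.73 = 1.282.
This matches z(90%) = 1.282.

90%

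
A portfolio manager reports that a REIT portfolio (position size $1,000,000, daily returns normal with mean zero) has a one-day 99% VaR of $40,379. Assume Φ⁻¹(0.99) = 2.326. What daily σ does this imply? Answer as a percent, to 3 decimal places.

1.736%

VaR as a fraction: $40,379 / $1,000,000 = 4.038%.
σ = VaR / z = 4.038% / 2.326 = 1.736%.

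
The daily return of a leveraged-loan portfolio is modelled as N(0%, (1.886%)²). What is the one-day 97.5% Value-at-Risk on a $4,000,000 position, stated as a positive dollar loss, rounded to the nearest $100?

$147,900

At 97.5% one-sided, z = 1.960.
VaR = z·σ = 1.960 × 1.886% = 3.697%.
On $4,000,000: 0.03697 × $4,000,000 = $147,880.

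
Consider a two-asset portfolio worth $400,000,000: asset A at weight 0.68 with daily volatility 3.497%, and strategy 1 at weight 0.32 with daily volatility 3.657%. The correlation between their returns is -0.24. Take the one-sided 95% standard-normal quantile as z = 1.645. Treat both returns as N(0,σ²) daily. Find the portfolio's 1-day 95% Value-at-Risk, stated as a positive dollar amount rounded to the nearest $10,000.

σ_p² = 0.68²·3.497² + 0.32²·3.657² + 2·-0.24·0.68·0.32·3.497·3.657 = 5.6884 (%²).
σ_p = √5.6884 = 2.385%.
VaR = 1.645 × 2.385% = 3.923%; on $400,000,000 that is $15,692,000.

$15,690,000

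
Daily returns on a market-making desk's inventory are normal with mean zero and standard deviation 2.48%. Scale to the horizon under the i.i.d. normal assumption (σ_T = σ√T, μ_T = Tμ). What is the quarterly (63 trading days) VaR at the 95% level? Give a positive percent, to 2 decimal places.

At 95%, z = 1.645.
σ_{63d} = 2.48% × √63 = 19.684%.
VaR = 1.645 × 19.684% = 32.380%.

32.38%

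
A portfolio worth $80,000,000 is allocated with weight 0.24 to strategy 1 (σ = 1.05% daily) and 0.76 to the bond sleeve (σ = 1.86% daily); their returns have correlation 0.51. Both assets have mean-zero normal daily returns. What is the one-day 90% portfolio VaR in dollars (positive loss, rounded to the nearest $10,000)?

σ_p² = 0.24²·1.05² + 0.76²·1.86² + 2·0.51·0.24·0.76·1.05·1.86 = 2.4251 (%²).
σ_p = √2.4251 = 1.557%.
At 90%, z = 1.282.
VaR = 1.282 × 1.557% = 1.996%; on $80,000,000 that is $1,596,800.

$1,600,000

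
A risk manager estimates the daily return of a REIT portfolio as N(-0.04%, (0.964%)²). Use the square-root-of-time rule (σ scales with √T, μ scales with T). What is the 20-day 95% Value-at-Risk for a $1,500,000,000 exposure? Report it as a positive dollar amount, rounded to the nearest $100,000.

At 95%, z = 1.645.
σ_{20d} = 0.964% × √20 = 4.311%; μ_{20d} = 20 × -0.04% = -0.800%.
VaR = −(-0.800%) + 1.645 × 4.311% = 7.892%.
On $1,500,000,000: 0.07892 × $1,500,000,000 = $118,380,000.

$118,400,000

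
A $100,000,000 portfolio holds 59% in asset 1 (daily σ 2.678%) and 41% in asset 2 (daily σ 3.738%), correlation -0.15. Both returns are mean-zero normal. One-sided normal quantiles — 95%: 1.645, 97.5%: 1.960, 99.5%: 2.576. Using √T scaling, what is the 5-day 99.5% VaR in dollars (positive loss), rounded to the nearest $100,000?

σ_p = √(0.59²·2.678² + 0.41²·3.738² + 2·-0.15·0.59·0.41·2.678·3.738) = 2.029%.
σ_{5d} = 2.029% × √5 = 4.537%.
VaR = 2.576 × 4.537% = 11.687%; on $100,000,000 that is $11,687,000.

$11,700,000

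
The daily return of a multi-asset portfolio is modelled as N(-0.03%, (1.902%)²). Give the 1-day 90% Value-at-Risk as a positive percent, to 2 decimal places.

2.47%

At 90% one-sided, z = 1.282.
VaR = −μ + z·σ = −(-0.03%) + 1.282 × 1.902% = 2.468%.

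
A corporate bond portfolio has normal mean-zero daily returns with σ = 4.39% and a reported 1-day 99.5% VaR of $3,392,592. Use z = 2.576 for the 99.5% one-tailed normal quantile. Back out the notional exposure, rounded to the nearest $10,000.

VaR as a fraction of value: z·σ = 2.576 × 4.39% = 11.3086%.
Position = $3,392,592 / 0.113086 = $30,000,000.

$30,000,000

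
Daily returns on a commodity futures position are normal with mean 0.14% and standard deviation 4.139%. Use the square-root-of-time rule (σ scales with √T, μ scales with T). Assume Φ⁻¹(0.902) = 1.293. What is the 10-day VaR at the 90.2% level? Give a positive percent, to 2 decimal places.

15.52%

σ_{10d} = 4.139% × √10 = 13.089%; μ_{10d} = 10 × 0.14% = 1.400%.
VaR = −(1.400%) + 1.293 × 13.089% = 15.524%.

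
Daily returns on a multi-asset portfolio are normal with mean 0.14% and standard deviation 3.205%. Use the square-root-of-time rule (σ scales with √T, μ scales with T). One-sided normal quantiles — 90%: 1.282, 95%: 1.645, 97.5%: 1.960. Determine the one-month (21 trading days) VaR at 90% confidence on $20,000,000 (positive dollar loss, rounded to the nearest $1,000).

σ_{21d} = 3.205% × √21 = 14.687%; μ_{21d} = 21 × 0.14% = 2.940%.
VaR = −(2.940%) + 1.282 × 14.687% = 15.889%.
On $20,000,000: 0.15889 × $20,000,000 = $3,177,800.

$3,178,000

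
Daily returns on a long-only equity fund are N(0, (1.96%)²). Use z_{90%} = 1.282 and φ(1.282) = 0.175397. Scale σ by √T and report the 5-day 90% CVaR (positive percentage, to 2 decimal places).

σ_{5d} = 1.96% × √5 = 4.383%.
ES multiplier = φ(z)/(1−α) = 0.175397/0.1 = 1.754.
ES = 4.383% × 1.754 = 7.688%.

7.69%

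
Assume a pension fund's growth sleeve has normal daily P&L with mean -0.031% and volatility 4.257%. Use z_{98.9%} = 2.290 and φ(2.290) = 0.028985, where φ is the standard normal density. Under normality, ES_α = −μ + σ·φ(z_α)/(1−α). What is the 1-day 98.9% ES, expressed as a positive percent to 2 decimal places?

11.25%

Tail multiplier: φ(z)/(1−α) = 0.028985 / 0.011 = 2.635.
ES = −(-0.031%) + 4.257% × 2.635 = 11.248%.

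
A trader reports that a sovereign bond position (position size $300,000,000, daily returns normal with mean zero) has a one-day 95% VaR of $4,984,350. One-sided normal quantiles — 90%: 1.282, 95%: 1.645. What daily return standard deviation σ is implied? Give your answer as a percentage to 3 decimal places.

VaR as a fraction: $4,984,350 / $300,000,000 = 1.661%.
σ = VaR / z = 1.661% / 1.645 = 1.010%.

1.010%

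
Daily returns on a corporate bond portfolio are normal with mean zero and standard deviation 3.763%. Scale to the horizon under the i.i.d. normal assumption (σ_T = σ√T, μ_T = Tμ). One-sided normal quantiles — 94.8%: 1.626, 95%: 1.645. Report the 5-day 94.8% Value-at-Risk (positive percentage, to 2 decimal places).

13.68%

σ_{5d} = 3.763% × √5 = 8.414%.
VaR = 1.626 × 8.414% = 13.681%.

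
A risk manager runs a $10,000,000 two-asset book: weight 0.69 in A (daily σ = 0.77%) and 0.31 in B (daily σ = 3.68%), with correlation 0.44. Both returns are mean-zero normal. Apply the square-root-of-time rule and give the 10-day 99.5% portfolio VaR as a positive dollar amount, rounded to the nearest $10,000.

$1,190,000

σ_p = √(0.69²·0.77² + 0.31²·3.68² + 2·0.44·0.69·0.31·0.77·3.68) = 1.455%.
σ_{10d} = 1.455% × √10 = 4.601%.
z(99.5%) = 2.576.
VaR = 2.576 × 4.601% = 11.852%; on $10,000,000 that is $1,185,200.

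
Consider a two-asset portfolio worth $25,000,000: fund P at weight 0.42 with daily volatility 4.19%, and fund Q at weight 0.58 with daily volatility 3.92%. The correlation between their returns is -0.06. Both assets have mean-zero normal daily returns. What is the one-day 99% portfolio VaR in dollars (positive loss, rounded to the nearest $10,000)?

$1,620,000

σ_p² = 0.42²·4.19² + 0.58²·3.92² + 2·-0.06·0.42·0.58·4.19·3.92 = 7.7860 (%²).
σ_p = √7.7860 = 2.790%.
At 99%, z = 2.326.
VaR = 2.326 × 2.790% = 6.490%; on $25,000,000 that is $1,622,500.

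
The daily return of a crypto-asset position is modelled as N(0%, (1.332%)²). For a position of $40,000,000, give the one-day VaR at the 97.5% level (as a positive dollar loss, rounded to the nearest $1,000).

At 97.5% one-sided, z = 1.960.
VaR = z·σ = 1.960 × 1.332% = 2.611%.
On $40,000,000: 0.02611 × $40,000,000 = $1,044,400.

$1,044,000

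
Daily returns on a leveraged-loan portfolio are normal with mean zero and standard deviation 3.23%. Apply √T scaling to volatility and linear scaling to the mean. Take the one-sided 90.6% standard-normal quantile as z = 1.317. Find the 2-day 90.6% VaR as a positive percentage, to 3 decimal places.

σ_{2d} = 3.23% × √2 = 4.568%.
VaR = 1.317 × 4.568% = 6.016%.

6.016%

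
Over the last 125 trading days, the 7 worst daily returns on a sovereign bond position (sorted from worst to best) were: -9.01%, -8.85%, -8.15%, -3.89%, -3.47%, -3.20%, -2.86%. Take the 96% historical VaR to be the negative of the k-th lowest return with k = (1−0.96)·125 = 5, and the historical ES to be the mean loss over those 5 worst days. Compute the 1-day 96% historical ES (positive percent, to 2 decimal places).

6.67%

The 5 worst returns sum to -33.37%.
ES = −(-33.37%) / 5 = 6.674% ≈ 6.67%.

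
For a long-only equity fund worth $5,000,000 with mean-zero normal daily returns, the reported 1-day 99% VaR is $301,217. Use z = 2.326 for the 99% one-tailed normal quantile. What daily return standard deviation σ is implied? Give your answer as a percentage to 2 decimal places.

VaR as a fraction: $301,217 / $5,000,000 = 6.024%.
σ = VaR / z = 6.024% / 2.326 = 2.590%.

2.59%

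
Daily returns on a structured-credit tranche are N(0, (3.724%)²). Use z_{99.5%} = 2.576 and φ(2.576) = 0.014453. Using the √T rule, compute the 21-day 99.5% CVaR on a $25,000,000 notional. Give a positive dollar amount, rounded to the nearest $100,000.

σ_{21d} = 3.724% × √21 = 17.066%.
ES multiplier = φ(z)/(1−α) = 0.014453/0.005 = 2.891.
ES = 17.066% × 2.891 = 49.338%; on $25,000,000: $12,334,500.

$12,300,000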